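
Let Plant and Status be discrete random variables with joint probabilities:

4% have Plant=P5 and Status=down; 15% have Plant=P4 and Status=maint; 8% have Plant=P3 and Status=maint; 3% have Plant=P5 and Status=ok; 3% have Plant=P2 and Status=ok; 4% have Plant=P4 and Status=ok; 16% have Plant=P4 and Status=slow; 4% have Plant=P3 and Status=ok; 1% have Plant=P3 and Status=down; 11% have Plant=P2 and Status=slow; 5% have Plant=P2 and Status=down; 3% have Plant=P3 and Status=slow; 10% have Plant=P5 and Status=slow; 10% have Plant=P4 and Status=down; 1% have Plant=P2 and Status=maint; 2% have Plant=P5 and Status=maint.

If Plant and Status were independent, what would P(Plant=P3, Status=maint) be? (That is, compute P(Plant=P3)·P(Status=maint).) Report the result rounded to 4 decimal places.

P(Plant=P3) = 0.04 + 0.03 + 0.01 + 0.08 = 0.16.
P(Status=maint) = 0.01 + 0.08 + 0.15 + 0.02 = 0.26.
Product: 0.16 × 0.26 = 0.0416.

0.0416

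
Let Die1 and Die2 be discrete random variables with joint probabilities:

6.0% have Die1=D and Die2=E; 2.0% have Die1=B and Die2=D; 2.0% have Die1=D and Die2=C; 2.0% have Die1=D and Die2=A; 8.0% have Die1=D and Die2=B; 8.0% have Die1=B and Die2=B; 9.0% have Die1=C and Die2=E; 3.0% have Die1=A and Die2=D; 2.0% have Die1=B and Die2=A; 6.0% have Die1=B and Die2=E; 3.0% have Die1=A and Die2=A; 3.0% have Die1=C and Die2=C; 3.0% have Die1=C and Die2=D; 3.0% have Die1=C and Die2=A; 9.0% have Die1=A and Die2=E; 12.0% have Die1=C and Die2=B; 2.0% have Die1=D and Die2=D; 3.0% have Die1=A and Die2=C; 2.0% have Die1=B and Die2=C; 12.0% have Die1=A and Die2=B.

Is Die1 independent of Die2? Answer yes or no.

yes

Every cell satisfies P(Die1,Die2) = P(Die1)·P(Die2). For instance P(Die1=D) = 0.200, P(Die2=A) = 0.100, and 0.200×0.100 = 0.020 matches the joint entry. So Die1 and Die2 are independent.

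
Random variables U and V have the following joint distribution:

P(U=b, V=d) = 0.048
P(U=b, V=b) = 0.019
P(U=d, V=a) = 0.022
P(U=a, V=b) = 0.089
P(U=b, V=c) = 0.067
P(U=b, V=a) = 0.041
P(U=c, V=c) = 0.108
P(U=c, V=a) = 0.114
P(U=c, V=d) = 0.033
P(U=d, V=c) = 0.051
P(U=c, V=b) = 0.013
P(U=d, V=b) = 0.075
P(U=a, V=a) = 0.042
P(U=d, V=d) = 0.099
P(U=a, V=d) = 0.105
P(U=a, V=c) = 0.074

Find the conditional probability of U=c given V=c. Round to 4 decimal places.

0.3600

P(V=c) = 0.074 + 0.067 + 0.108 + 0.051 = 0.300.
P(U=c | V=c) = 0.108/0.300 = 0.3600.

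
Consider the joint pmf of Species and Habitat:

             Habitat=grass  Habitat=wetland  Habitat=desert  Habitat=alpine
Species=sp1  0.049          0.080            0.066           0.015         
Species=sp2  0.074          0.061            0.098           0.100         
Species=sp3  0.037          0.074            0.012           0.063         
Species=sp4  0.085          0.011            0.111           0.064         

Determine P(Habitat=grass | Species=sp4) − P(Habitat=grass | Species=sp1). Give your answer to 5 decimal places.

P(Species=sp4) = 0.085 + 0.011 + 0.111 + 0.064 = 0.271; P(Habitat=grass | Species=sp4) = 0.085/0.271 = 0.313653.
P(Species=sp1) = 0.049 + 0.080 + 0.066 + 0.015 = 0.210; P(Habitat=grass | Species=sp1) = 0.049/0.210 = 0.233333.
Difference = 0.08032.

0.08032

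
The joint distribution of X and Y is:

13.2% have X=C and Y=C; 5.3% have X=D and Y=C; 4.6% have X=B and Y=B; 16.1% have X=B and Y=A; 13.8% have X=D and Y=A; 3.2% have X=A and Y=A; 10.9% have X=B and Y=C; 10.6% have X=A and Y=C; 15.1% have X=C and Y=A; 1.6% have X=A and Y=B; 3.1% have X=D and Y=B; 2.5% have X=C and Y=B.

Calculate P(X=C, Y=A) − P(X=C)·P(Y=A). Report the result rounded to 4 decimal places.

P(X=C) = 0.151 + 0.025 + 0.132 = 0.308.
P(Y=A) = 0.032 + 0.161 + 0.151 + 0.138 = 0.482.
P(X=C, Y=A) − P(X=C)P(Y=A) = 0.151 − 0.308×0.482 = 0.0025.

0.0025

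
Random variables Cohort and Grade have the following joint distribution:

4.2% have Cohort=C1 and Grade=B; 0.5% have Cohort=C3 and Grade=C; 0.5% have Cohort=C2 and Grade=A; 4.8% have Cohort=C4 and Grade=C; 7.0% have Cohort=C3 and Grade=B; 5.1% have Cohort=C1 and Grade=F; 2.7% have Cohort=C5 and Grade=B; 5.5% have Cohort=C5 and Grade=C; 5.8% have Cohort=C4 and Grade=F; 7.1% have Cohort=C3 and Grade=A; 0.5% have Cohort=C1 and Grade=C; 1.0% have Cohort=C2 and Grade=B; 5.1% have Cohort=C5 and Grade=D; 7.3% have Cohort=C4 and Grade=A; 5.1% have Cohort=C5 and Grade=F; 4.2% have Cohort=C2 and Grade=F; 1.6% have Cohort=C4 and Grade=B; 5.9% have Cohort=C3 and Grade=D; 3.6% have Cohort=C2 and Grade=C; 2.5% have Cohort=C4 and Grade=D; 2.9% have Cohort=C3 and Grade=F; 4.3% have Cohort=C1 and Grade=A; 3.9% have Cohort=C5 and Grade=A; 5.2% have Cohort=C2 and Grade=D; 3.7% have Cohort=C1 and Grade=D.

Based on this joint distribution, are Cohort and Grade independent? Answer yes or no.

no

P(Cohort=C3) = 0.234 and P(Grade=B) = 0.165, so their product is 0.03861, but P(Cohort=C3, Grade=B) = 0.070. Since these differ, Cohort and Grade are not independent.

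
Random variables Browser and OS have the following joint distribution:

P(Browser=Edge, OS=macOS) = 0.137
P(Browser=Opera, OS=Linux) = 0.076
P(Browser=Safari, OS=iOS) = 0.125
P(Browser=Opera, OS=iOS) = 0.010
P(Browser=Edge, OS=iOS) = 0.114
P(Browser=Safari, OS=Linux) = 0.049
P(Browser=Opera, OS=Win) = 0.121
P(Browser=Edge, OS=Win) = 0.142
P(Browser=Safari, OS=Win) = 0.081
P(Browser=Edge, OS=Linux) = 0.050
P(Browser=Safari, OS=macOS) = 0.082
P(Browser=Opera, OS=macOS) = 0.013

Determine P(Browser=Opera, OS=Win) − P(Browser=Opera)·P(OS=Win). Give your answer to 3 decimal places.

P(Browser=Opera) = 0.121 + 0.013 + 0.076 + 0.010 = 0.220.
P(OS=Win) = 0.081 + 0.142 + 0.121 = 0.344.
P(Browser=Opera, OS=Win) − P(Browser=Opera)P(OS=Win) = 0.121 − 0.220×0.344 = 0.045.

0.045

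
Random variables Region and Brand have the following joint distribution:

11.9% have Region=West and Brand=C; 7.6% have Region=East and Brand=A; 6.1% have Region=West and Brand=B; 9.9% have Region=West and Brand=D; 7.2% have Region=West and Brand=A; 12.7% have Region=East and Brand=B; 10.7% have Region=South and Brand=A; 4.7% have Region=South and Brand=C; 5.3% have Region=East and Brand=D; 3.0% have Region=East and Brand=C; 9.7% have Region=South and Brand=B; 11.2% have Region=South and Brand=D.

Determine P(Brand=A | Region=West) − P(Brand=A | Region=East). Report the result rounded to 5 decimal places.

P(Region=West) = 0.072 + 0.061 + 0.119 + 0.099 = 0.351; P(Brand=A | Region=West) = 0.072/0.351 = 0.205128.
P(Region=East) = 0.076 + 0.127 + 0.030 + 0.053 = 0.286; P(Brand=A | Region=East) = 0.076/0.286 = 0.265734.
Difference = -0.06061.

-0.06061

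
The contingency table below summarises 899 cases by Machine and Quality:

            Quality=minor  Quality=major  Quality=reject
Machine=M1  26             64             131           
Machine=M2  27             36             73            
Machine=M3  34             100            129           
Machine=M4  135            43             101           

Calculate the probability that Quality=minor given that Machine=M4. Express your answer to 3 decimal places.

Total with Machine=M4: 135 + 43 + 101 = 279.
P(Quality=minor | Machine=M4) = 135/279 = 0.484.

0.484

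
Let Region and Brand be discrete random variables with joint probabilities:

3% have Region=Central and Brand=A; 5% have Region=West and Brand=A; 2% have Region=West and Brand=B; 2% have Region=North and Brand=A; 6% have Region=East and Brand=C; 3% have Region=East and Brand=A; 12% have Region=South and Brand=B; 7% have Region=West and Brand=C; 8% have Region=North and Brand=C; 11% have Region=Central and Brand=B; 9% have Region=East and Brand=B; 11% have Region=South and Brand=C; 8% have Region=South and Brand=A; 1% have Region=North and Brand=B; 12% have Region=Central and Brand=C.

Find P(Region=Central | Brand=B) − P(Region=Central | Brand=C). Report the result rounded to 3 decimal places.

0.042

P(Brand=B) = 0.01 + 0.12 + 0.09 + 0.02 + 0.11 = 0.35; P(Region=Central | Brand=B) = 0.11/0.35 = 0.3143.
P(Brand=C) = 0.08 + 0.11 + 0.06 + 0.07 + 0.12 = 0.44; P(Region=Central | Brand=C) = 0.12/0.44 = 0.2727.
Difference = 0.042.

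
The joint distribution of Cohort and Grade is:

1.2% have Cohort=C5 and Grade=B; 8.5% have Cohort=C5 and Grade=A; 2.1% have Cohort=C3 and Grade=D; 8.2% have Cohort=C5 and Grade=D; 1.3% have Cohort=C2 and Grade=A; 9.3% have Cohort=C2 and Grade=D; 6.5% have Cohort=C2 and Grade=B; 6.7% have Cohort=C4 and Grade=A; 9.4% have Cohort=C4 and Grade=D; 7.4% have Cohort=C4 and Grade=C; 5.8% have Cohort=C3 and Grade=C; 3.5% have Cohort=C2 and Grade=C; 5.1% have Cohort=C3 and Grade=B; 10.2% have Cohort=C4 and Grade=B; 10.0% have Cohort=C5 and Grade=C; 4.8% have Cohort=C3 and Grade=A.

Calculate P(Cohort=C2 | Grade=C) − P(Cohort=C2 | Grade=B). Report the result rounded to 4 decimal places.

-0.1515

P(Grade=C) = 0.035 + 0.058 + 0.074 + 0.100 = 0.267; P(Cohort=C2 | Grade=C) = 0.035/0.267 = 0.13109.
P(Grade=B) = 0.065 + 0.051 + 0.102 + 0.012 = 0.230; P(Cohort=C2 | Grade=B) = 0.065/0.230 = 0.28261.
Difference = -0.1515.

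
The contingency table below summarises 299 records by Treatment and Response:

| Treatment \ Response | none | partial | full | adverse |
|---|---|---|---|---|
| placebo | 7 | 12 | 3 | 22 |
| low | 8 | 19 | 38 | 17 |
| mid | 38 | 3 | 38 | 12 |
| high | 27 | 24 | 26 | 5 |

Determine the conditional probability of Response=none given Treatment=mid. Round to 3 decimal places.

0.418

Total with Treatment=mid: 38 + 3 + 38 + 12 = 91.
P(Response=none | Treatment=mid) = 38/91 = 0.418.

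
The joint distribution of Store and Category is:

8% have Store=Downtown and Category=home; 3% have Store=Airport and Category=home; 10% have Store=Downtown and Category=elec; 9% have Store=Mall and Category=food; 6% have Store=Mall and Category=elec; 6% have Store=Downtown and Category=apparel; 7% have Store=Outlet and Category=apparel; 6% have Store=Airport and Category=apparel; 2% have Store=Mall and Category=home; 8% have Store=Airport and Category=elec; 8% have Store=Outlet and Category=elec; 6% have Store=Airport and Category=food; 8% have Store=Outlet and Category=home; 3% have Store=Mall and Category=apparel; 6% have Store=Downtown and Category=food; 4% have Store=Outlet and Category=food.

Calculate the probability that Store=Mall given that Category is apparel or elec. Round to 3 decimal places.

P(Category=apparel) = 0.06 + 0.03 + 0.06 + 0.07 = 0.22.
P(Category=elec) = 0.10 + 0.06 + 0.08 + 0.08 = 0.32.
P(Category ∈ {apparel, elec}) = 0.22 + 0.32 = 0.54; P(Store=Mall, Category ∈ {apparel, elec}) = 0.03 + 0.06 = 0.09.
P(Store=Mall | Category ∈ {apparel, elec}) = 0.09/0.54 = 0.167.

0.167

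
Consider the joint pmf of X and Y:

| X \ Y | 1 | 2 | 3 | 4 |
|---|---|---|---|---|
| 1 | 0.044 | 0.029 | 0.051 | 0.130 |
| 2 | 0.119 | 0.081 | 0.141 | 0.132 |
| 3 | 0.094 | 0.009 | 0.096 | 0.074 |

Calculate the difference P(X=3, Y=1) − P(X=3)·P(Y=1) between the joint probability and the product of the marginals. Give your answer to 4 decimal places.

P(X=3) = 0.094 + 0.009 + 0.096 + 0.074 = 0.273.
P(Y=1) = 0.044 + 0.119 + 0.094 = 0.257.
P(X=3, Y=1) − P(X=3)P(Y=1) = 0.094 − 0.273×0.257 = 0.0238.

0.0238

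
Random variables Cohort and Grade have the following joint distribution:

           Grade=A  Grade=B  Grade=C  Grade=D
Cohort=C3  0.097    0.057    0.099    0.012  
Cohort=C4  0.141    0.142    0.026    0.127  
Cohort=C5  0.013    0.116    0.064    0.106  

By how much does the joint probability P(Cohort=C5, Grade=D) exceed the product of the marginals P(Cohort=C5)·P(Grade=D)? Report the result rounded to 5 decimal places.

0.03275

P(Cohort=C5) = 0.013 + 0.116 + 0.064 + 0.106 = 0.299.
P(Grade=D) = 0.012 + 0.127 + 0.106 = 0.245.
P(Cohort=C5, Grade=D) − P(Cohort=C5)P(Grade=D) = 0.106 − 0.299×0.245 = 0.03275.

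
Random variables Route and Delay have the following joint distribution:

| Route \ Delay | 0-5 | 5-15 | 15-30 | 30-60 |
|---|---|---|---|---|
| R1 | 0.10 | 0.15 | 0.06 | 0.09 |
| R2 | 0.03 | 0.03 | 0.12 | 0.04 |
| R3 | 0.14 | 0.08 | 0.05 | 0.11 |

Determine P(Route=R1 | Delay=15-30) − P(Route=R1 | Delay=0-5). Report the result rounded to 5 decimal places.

P(Delay=15-30) = 0.06 + 0.12 + 0.05 = 0.23; P(Route=R1 | Delay=15-30) = 0.06/0.23 = 0.260870.
P(Delay=0-5) = 0.10 + 0.03 + 0.14 = 0.27; P(Route=R1 | Delay=0-5) = 0.10/0.27 = 0.370370.
Difference = -0.10950.

-0.10950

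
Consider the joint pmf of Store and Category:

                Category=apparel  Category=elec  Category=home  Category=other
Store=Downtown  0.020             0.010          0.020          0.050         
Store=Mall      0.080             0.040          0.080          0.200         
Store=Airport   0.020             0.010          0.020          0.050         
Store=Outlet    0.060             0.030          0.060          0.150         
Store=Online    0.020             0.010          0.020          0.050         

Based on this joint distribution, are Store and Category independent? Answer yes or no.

Every cell satisfies P(Store,Category) = P(Store)·P(Category). For instance P(Store=Mall) = 0.400, P(Category=elec) = 0.100, and 0.400×0.100 = 0.040 matches the joint entry. So Store and Category are independent.

yes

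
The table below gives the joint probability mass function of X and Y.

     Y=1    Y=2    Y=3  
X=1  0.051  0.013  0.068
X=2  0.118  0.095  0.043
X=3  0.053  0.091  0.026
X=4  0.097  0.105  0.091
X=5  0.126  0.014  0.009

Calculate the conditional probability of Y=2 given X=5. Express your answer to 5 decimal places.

P(X=5) = 0.126 + 0.014 + 0.009 = 0.149.
P(Y=2 | X=5) = 0.014/0.149 = 0.09396.

0.09396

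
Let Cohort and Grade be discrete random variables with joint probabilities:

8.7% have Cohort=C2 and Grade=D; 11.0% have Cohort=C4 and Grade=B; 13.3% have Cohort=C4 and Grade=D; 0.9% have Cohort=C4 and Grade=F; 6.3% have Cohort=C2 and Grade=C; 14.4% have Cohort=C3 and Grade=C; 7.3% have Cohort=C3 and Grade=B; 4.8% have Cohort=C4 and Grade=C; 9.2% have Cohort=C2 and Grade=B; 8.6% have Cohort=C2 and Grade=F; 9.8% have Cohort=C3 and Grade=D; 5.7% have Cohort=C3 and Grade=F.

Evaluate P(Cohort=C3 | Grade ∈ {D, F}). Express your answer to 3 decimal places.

P(Grade=D) = 0.087 + 0.098 + 0.133 = 0.318.
P(Grade=F) = 0.086 + 0.057 + 0.009 = 0.152.
P(Grade ∈ {D, F}) = 0.318 + 0.152 = 0.470; P(Cohort=C3, Grade ∈ {D, F}) = 0.098 + 0.057 = 0.155.
P(Cohort=C3 | Grade ∈ {D, F}) = 0.155/0.470 = 0.330.

0.330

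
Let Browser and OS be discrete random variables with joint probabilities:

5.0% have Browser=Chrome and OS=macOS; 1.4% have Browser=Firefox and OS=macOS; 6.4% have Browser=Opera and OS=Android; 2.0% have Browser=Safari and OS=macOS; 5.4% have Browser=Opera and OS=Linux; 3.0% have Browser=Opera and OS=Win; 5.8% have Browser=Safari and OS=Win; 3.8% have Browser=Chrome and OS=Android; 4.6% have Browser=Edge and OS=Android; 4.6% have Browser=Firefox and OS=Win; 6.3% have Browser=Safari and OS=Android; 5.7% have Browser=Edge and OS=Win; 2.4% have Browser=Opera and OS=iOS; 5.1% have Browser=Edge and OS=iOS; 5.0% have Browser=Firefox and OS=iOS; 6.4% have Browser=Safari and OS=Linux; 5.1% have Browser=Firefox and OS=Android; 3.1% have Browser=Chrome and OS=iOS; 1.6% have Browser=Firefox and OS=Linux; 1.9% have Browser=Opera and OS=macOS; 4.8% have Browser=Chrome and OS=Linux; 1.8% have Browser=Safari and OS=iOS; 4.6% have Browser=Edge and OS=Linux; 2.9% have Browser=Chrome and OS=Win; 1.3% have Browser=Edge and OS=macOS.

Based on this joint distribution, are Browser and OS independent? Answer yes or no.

P(Browser=Chrome) = 0.196 and P(OS=macOS) = 0.116, so their product is 0.02274, but P(Browser=Chrome, OS=macOS) = 0.050. Since these differ, Browser and OS are not independent.

no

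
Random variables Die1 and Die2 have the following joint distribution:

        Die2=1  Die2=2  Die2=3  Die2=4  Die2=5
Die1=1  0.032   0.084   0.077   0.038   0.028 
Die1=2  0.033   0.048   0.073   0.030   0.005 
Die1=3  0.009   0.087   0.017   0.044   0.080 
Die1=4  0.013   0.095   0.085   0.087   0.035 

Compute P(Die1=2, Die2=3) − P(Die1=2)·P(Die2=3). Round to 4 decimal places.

0.0254

P(Die1=2) = 0.033 + 0.048 + 0.073 + 0.030 + 0.005 = 0.189.
P(Die2=3) = 0.077 + 0.073 + 0.017 + 0.085 = 0.252.
P(Die1=2, Die2=3) − P(Die1=2)P(Die2=3) = 0.073 − 0.189×0.252 = 0.0254.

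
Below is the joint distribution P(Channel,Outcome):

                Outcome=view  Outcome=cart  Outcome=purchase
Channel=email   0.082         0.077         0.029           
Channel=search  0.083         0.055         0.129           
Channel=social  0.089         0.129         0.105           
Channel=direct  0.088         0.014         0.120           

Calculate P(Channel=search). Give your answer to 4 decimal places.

P(Channel=search) = 0.083 + 0.055 + 0.129 = 0.267.

0.2670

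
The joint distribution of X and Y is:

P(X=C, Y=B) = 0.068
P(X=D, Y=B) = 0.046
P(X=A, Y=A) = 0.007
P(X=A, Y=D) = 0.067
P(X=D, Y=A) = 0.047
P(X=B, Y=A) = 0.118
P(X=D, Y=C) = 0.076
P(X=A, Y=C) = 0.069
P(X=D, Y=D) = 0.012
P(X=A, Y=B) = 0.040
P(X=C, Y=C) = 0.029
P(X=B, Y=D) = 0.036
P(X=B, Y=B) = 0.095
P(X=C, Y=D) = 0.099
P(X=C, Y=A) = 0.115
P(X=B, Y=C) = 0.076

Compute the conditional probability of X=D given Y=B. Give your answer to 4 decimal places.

0.1847

P(Y=B) = 0.040 + 0.095 + 0.068 + 0.046 = 0.249.
P(X=D | Y=B) = 0.046/0.249 = 0.1847.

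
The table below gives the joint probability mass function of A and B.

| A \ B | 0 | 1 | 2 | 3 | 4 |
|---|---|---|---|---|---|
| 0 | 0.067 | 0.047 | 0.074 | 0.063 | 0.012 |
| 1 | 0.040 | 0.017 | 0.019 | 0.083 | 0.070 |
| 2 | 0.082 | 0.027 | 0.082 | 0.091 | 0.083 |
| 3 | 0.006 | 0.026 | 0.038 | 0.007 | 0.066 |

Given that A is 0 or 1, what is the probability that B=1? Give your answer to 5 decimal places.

0.13008

P(A=0) = 0.067 + 0.047 + 0.074 + 0.063 + 0.012 = 0.263.
P(A=1) = 0.040 + 0.017 + 0.019 + 0.083 + 0.070 = 0.229.
P(A ∈ {0, 1}) = 0.263 + 0.229 = 0.492; P(B=1, A ∈ {0, 1}) = 0.047 + 0.017 = 0.064.
P(B=1 | A ∈ {0, 1}) = 0.064/0.492 = 0.13008.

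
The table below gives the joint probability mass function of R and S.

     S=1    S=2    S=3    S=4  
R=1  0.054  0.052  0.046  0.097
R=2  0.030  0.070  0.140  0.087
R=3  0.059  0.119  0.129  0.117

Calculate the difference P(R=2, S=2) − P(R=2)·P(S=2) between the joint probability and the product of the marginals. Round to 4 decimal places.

-0.0088

P(R=2) = 0.030 + 0.070 + 0.140 + 0.087 = 0.327.
P(S=2) = 0.052 + 0.070 + 0.119 = 0.241.
P(R=2, S=2) − P(R=2)P(S=2) = 0.070 − 0.327×0.241 = -0.0088.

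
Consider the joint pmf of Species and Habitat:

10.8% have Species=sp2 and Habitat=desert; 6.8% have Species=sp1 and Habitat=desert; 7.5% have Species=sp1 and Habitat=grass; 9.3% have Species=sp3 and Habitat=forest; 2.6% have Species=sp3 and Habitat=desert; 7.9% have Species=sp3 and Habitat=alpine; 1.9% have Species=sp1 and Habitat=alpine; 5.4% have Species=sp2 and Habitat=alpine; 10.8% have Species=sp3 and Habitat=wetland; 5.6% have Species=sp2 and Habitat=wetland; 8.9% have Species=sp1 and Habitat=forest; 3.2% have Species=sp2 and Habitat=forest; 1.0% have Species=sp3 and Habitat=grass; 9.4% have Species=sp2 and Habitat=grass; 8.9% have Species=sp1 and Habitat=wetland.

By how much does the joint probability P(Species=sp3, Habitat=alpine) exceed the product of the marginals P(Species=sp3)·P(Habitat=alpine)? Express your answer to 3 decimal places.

P(Species=sp3) = 0.093 + 0.010 + 0.108 + 0.026 + 0.079 = 0.316.
P(Habitat=alpine) = 0.019 + 0.054 + 0.079 = 0.152.
P(Species=sp3, Habitat=alpine) − P(Species=sp3)P(Habitat=alpine) = 0.079 − 0.316×0.152 = 0.031.

0.031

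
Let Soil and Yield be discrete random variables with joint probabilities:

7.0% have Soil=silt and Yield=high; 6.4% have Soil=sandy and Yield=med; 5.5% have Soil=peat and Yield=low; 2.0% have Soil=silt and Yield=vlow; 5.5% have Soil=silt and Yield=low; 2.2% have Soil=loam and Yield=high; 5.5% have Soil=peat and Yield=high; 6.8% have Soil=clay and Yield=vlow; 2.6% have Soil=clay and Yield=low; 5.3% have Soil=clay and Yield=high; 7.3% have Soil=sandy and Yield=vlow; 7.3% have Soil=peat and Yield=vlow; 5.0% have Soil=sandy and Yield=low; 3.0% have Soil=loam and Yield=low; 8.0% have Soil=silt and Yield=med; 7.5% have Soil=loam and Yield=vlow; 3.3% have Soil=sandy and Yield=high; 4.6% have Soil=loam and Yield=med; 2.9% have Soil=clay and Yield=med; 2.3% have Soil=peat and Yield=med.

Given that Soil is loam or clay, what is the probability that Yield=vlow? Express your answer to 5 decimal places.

0.40974

P(Soil=loam) = 0.075 + 0.030 + 0.046 + 0.022 = 0.173.
P(Soil=clay) = 0.068 + 0.026 + 0.029 + 0.053 = 0.176.
P(Soil ∈ {loam, clay}) = 0.173 + 0.176 = 0.349; P(Yield=vlow, Soil ∈ {loam, clay}) = 0.075 + 0.068 = 0.143.
P(Yield=vlow | Soil ∈ {loam, clay}) = 0.143/0.349 = 0.40974.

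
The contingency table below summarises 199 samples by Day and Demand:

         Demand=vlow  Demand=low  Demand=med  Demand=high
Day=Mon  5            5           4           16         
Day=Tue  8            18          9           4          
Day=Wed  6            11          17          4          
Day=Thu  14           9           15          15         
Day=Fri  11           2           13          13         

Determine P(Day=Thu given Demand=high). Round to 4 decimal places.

Total with Demand=high: 16 + 4 + 4 + 15 + 13 = 52.
P(Day=Thu | Demand=high) = 15/52 = 0.2885.

0.2885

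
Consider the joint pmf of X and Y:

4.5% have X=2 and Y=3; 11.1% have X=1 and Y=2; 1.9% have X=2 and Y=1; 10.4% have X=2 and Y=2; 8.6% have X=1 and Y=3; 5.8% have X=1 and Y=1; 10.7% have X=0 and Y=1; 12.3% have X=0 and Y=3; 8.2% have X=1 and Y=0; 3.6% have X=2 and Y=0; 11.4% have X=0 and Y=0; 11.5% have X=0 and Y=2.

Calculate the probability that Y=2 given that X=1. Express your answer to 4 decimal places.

P(X=1) = 0.082 + 0.058 + 0.111 + 0.086 = 0.337.
P(Y=2 | X=1) = 0.111/0.337 = 0.3294.

0.3294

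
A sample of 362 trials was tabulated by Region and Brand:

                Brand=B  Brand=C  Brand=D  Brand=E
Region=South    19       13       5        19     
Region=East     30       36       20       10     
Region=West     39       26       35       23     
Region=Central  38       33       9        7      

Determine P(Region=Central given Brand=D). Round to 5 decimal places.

0.13043

Total with Brand=D: 5 + 20 + 35 + 9 = 69.
P(Region=Central | Brand=D) = 9/69 = 0.13043.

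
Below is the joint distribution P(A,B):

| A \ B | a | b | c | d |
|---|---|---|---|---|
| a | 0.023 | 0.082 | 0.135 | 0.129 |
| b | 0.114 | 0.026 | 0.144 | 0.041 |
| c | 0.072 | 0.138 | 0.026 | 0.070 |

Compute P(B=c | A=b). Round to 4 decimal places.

P(A=b) = 0.114 + 0.026 + 0.144 + 0.041 = 0.325.
P(B=c | A=b) = 0.144/0.325 = 0.4431.

0.4431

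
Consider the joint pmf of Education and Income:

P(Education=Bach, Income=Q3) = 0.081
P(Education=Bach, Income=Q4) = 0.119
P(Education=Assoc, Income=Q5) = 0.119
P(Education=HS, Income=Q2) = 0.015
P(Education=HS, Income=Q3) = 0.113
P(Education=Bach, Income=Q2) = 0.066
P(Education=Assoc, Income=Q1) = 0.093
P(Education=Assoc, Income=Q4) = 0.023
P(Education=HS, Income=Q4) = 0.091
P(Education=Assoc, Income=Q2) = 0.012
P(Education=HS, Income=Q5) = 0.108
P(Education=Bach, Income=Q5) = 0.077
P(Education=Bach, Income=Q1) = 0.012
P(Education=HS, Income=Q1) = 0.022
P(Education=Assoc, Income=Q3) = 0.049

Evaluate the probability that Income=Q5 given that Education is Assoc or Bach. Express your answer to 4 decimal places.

0.3011

P(Education=Assoc) = 0.093 + 0.012 + 0.049 + 0.023 + 0.119 = 0.296.
P(Education=Bach) = 0.012 + 0.066 + 0.081 + 0.119 + 0.077 = 0.355.
P(Education ∈ {Assoc, Bach}) = 0.296 + 0.355 = 0.651; P(Income=Q5, Education ∈ {Assoc, Bach}) = 0.119 + 0.077 = 0.196.
P(Income=Q5 | Education ∈ {Assoc, Bach}) = 0.196/0.651 = 0.3011.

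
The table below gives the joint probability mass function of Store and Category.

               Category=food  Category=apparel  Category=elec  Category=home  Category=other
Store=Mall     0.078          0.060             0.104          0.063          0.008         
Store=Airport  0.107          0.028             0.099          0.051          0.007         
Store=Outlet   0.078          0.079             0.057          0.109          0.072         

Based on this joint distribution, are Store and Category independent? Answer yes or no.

P(Store=Outlet) = 0.395 and P(Category=elec) = 0.260, so their product is 0.10270, but P(Store=Outlet, Category=elec) = 0.057. Since these differ, Store and Category are not independent.

no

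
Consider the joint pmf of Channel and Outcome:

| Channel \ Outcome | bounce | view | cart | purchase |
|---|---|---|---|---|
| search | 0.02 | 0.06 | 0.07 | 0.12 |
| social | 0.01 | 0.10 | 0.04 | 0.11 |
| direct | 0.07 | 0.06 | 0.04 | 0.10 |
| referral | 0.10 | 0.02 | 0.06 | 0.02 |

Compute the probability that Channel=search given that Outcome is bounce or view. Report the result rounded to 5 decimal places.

P(Outcome=bounce) = 0.02 + 0.01 + 0.07 + 0.10 = 0.20.
P(Outcome=view) = 0.06 + 0.10 + 0.06 + 0.02 = 0.24.
P(Outcome ∈ {bounce, view}) = 0.20 + 0.24 = 0.44; P(Channel=search, Outcome ∈ {bounce, view}) = 0.02 + 0.06 = 0.08.
P(Channel=search | Outcome ∈ {bounce, view}) = 0.08/0.44 = 0.18182.

0.18182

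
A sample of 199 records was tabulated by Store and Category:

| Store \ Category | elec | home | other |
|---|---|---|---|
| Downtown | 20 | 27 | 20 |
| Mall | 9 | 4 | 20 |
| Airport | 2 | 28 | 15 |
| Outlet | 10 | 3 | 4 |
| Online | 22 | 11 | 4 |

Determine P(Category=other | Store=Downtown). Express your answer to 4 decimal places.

Total with Store=Downtown: 20 + 27 + 20 = 67.
P(Category=other | Store=Downtown) = 20/67 = 0.2985.

0.2985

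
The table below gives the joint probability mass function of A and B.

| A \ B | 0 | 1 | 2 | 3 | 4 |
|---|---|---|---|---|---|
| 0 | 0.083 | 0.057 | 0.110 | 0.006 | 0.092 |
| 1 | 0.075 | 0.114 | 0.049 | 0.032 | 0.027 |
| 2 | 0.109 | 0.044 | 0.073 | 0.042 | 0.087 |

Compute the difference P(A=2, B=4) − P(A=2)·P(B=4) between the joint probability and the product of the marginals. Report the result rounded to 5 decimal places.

0.01387

P(A=2) = 0.109 + 0.044 + 0.073 + 0.042 + 0.087 = 0.355.
P(B=4) = 0.092 + 0.027 + 0.087 = 0.206.
P(A=2, B=4) − P(A=2)P(B=4) = 0.087 − 0.355×0.206 = 0.01387.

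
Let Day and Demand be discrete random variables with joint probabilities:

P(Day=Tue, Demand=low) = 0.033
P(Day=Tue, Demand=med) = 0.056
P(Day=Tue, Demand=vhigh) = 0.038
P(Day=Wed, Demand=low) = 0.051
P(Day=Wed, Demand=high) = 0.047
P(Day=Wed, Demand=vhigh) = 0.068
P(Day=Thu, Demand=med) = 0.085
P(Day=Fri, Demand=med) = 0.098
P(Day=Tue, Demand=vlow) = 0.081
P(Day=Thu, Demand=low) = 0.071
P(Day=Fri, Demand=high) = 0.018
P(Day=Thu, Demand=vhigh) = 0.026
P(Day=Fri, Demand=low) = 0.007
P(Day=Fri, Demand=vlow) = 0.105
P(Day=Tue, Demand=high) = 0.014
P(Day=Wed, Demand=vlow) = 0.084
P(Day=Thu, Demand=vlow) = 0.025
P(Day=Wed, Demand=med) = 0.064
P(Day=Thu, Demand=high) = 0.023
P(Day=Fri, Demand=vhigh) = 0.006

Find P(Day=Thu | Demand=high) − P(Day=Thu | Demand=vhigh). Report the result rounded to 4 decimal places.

0.0371

P(Demand=high) = 0.014 + 0.047 + 0.023 + 0.018 = 0.102; P(Day=Thu | Demand=high) = 0.023/0.102 = 0.22549.
P(Demand=vhigh) = 0.038 + 0.068 + 0.026 + 0.006 = 0.138; P(Day=Thu | Demand=vhigh) = 0.026/0.138 = 0.18841.
Difference = 0.0371.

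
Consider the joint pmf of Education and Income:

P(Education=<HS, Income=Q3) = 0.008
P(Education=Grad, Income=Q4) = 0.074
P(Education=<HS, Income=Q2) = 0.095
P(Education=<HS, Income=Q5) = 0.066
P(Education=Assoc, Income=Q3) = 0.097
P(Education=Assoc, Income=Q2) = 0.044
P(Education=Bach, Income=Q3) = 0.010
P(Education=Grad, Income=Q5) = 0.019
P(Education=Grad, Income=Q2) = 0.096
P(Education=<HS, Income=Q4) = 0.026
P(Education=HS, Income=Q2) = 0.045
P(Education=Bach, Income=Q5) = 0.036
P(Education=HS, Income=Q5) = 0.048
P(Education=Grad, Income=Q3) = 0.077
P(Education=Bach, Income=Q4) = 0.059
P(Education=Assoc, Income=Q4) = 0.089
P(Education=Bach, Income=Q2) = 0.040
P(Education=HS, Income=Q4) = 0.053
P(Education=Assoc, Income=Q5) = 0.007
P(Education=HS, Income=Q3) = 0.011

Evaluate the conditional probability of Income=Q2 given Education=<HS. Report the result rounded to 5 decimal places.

P(Education=<HS) = 0.095 + 0.008 + 0.026 + 0.066 = 0.195.
P(Income=Q2 | Education=<HS) = 0.095/0.195 = 0.48718.

0.48718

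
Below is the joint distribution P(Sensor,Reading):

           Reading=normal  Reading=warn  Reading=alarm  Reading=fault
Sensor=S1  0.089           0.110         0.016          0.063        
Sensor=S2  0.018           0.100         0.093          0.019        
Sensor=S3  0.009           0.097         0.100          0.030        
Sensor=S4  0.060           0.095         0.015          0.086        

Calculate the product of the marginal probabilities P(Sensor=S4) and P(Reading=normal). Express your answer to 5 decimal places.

0.04506

P(Sensor=S4) = 0.060 + 0.095 + 0.015 + 0.086 = 0.256.
P(Reading=normal) = 0.089 + 0.018 + 0.009 + 0.060 = 0.176.
Product: 0.256 × 0.176 = 0.04506.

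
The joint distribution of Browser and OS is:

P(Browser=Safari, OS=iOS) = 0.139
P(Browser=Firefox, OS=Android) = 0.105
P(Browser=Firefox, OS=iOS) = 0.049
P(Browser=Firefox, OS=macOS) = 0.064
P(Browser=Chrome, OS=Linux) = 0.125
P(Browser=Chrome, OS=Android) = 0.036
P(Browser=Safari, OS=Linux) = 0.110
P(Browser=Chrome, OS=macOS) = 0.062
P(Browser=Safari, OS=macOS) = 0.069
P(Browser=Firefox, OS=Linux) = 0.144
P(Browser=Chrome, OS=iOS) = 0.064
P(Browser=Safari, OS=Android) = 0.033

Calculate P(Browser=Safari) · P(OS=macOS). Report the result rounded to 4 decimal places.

0.0684

P(Browser=Safari) = 0.069 + 0.110 + 0.139 + 0.033 = 0.351.
P(OS=macOS) = 0.062 + 0.064 + 0.069 = 0.195.
Product: 0.351 × 0.195 = 0.0684.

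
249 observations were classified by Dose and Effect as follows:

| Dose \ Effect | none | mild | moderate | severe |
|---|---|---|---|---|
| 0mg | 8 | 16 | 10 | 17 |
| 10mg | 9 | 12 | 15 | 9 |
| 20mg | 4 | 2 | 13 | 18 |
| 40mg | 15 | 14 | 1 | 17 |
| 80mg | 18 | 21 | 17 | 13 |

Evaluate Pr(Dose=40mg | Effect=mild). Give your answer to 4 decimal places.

0.2154

Total with Effect=mild: 16 + 12 + 2 + 14 + 21 = 65.
P(Dose=40mg | Effect=mild) = 14/65 = 0.2154.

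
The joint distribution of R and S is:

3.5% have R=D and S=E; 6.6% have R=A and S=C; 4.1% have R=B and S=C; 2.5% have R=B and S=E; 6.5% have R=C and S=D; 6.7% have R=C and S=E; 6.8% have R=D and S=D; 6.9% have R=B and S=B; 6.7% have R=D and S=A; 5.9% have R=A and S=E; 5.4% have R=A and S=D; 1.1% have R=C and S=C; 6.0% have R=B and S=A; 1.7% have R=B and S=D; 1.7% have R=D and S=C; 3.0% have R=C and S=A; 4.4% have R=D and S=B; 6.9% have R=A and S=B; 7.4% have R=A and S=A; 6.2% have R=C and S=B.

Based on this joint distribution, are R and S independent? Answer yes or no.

no

P(R=B) = 0.212 and P(S=D) = 0.204, so their product is 0.04325, but P(R=B, S=D) = 0.017. Since these differ, R and S are not independent.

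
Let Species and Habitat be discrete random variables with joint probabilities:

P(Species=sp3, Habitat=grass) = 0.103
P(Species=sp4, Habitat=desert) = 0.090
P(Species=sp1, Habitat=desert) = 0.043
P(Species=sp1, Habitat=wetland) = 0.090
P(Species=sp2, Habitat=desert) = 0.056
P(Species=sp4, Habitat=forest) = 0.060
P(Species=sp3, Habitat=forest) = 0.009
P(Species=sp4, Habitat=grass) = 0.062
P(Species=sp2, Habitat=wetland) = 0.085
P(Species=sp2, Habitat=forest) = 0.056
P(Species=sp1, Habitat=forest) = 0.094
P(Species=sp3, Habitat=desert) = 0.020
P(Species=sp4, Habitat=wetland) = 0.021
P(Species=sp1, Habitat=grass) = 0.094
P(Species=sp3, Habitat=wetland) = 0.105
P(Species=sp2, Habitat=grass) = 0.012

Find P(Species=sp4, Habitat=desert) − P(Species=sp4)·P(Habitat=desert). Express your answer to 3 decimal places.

0.041

P(Species=sp4) = 0.060 + 0.062 + 0.021 + 0.090 = 0.233.
P(Habitat=desert) = 0.043 + 0.056 + 0.020 + 0.090 = 0.209.
P(Species=sp4, Habitat=desert) − P(Species=sp4)P(Habitat=desert) = 0.090 − 0.233×0.209 = 0.041.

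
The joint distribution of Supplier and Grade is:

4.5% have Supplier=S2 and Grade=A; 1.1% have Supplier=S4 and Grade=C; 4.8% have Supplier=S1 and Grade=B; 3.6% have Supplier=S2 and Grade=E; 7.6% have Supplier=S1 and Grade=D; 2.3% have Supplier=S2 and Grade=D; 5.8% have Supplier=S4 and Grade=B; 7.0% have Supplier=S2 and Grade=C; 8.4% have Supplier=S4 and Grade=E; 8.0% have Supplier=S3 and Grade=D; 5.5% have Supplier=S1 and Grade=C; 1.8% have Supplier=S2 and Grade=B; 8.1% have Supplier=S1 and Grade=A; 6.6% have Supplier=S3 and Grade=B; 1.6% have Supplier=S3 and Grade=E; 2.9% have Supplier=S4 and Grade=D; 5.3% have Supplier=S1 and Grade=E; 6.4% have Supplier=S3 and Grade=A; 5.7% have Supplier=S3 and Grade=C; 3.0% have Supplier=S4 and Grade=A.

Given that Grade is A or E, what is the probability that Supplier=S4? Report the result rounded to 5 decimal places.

P(Grade=A) = 0.081 + 0.045 + 0.064 + 0.030 = 0.220.
P(Grade=E) = 0.053 + 0.036 + 0.016 + 0.084 = 0.189.
P(Grade ∈ {A, E}) = 0.220 + 0.189 = 0.409; P(Supplier=S4, Grade ∈ {A, E}) = 0.030 + 0.084 = 0.114.
P(Supplier=S4 | Grade ∈ {A, E}) = 0.114/0.409 = 0.27873.

0.27873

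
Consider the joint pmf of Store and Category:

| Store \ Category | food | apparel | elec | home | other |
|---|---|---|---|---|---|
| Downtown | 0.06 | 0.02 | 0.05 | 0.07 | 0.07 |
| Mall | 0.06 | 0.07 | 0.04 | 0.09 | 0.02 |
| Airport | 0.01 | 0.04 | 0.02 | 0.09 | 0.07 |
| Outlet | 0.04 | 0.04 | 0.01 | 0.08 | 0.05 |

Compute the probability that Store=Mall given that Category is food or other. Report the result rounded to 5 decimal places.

P(Category=food) = 0.06 + 0.06 + 0.01 + 0.04 = 0.17.
P(Category=other) = 0.07 + 0.02 + 0.07 + 0.05 = 0.21.
P(Category ∈ {food, other}) = 0.17 + 0.21 = 0.38; P(Store=Mall, Category ∈ {food, other}) = 0.06 + 0.02 = 0.08.
P(Store=Mall | Category ∈ {food, other}) = 0.08/0.38 = 0.21053.

0.21053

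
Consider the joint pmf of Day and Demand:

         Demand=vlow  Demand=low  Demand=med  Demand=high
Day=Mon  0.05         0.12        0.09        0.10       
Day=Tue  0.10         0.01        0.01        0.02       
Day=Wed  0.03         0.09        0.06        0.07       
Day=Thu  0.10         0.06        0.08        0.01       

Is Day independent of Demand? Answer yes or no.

no

P(Day=Tue) = 0.14 and P(Demand=vlow) = 0.28, so their product is 0.0392, but P(Day=Tue, Demand=vlow) = 0.10. Since these differ, Day and Demand are not independent.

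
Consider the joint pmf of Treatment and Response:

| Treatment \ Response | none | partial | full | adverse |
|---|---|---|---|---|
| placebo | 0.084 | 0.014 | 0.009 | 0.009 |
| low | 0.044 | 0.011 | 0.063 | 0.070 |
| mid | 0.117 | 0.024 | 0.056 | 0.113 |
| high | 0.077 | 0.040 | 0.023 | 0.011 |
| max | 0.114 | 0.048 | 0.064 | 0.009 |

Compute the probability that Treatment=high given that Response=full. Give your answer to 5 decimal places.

P(Response=full) = 0.009 + 0.063 + 0.056 + 0.023 + 0.064 = 0.215.
P(Treatment=high | Response=full) = 0.023/0.215 = 0.10698.

0.10698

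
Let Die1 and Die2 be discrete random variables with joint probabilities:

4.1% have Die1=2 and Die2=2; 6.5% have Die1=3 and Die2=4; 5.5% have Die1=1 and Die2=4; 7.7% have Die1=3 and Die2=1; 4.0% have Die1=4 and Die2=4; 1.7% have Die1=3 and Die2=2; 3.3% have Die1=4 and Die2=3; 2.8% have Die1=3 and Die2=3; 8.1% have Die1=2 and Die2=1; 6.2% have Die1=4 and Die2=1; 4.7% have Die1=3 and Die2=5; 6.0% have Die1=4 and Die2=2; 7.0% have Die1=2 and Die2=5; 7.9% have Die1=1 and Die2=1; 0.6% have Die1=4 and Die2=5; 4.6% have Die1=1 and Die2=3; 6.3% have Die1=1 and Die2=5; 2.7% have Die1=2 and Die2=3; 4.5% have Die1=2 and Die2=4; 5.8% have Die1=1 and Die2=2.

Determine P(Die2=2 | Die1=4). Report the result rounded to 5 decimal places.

0.29851

P(Die1=4) = 0.062 + 0.060 + 0.033 + 0.040 + 0.006 = 0.201.
P(Die2=2 | Die1=4) = 0.060/0.201 = 0.29851.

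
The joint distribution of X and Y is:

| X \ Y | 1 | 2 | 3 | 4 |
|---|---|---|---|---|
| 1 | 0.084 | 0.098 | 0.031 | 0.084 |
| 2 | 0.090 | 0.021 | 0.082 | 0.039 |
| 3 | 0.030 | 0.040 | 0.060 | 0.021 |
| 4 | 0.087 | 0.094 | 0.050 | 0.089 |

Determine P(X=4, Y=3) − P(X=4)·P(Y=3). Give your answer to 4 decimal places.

-0.0214

P(X=4) = 0.087 + 0.094 + 0.050 + 0.089 = 0.320.
P(Y=3) = 0.031 + 0.082 + 0.060 + 0.050 = 0.223.
P(X=4, Y=3) − P(X=4)P(Y=3) = 0.050 − 0.320×0.223 = -0.0214.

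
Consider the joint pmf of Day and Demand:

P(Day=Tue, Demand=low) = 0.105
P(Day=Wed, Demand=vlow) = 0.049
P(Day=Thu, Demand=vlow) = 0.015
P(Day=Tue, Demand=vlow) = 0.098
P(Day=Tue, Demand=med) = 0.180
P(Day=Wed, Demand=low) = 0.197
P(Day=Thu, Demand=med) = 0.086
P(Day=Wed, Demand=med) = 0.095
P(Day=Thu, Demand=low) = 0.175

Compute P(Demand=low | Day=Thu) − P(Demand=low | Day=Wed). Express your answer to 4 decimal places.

P(Day=Thu) = 0.015 + 0.175 + 0.086 = 0.276; P(Demand=low | Day=Thu) = 0.175/0.276 = 0.63406.
P(Day=Wed) = 0.049 + 0.197 + 0.095 = 0.341; P(Demand=low | Day=Wed) = 0.197/0.341 = 0.57771.
Difference = 0.0563.

0.0563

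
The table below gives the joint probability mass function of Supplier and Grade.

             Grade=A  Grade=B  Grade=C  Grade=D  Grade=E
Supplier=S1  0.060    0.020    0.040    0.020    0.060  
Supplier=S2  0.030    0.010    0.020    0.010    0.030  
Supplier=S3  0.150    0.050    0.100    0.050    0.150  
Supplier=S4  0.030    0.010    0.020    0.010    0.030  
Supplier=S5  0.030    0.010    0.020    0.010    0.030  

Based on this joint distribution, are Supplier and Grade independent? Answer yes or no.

Every cell satisfies P(Supplier,Grade) = P(Supplier)·P(Grade). For instance P(Supplier=S5) = 0.100, P(Grade=E) = 0.300, and 0.100×0.300 = 0.030 matches the joint entry. So Supplier and Grade are independent.

yes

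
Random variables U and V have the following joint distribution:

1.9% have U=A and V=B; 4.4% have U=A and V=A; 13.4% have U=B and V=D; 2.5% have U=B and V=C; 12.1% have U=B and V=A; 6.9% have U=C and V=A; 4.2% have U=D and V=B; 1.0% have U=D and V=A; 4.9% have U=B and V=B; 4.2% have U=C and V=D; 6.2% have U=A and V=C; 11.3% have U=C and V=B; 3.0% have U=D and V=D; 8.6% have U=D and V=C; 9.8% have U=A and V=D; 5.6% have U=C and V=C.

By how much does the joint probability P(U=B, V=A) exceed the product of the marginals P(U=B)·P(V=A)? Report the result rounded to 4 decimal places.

0.0407

P(U=B) = 0.121 + 0.049 + 0.025 + 0.134 = 0.329.
P(V=A) = 0.044 + 0.121 + 0.069 + 0.010 = 0.244.
P(U=B, V=A) − P(U=B)P(V=A) = 0.121 − 0.329×0.244 = 0.0407.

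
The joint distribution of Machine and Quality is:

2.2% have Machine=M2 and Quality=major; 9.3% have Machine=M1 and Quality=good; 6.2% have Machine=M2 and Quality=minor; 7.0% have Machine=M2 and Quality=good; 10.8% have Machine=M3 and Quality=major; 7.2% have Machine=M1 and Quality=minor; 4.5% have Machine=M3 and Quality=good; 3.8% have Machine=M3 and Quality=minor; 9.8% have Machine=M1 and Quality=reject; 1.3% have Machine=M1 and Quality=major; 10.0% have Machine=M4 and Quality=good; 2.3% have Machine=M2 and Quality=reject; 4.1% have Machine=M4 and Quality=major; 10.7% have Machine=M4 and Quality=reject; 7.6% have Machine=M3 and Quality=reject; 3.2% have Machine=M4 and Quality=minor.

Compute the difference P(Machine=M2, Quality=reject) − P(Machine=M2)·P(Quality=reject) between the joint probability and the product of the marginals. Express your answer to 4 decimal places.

P(Machine=M2) = 0.070 + 0.062 + 0.022 + 0.023 = 0.177.
P(Quality=reject) = 0.098 + 0.023 + 0.076 + 0.107 = 0.304.
P(Machine=M2, Quality=reject) − P(Machine=M2)P(Quality=reject) = 0.023 − 0.177×0.304 = -0.0308.

-0.0308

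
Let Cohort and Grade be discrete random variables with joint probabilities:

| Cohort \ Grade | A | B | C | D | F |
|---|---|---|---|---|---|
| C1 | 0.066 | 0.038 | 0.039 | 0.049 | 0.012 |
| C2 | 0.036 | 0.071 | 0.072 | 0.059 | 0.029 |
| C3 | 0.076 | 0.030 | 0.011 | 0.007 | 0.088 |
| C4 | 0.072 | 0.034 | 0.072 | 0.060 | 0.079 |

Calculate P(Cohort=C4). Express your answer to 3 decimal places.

P(Cohort=C4) = 0.072 + 0.034 + 0.072 + 0.060 + 0.079 = 0.317.

0.317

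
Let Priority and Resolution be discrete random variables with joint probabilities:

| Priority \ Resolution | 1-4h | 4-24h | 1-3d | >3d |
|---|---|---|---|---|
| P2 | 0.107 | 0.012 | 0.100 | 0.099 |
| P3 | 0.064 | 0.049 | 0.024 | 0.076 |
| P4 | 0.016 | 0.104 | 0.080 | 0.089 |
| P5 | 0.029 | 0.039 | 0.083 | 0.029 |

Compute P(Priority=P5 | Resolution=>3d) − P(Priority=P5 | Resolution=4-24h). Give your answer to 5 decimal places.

P(Resolution=>3d) = 0.099 + 0.076 + 0.089 + 0.029 = 0.293; P(Priority=P5 | Resolution=>3d) = 0.029/0.293 = 0.098976.
P(Resolution=4-24h) = 0.012 + 0.049 + 0.104 + 0.039 = 0.204; P(Priority=P5 | Resolution=4-24h) = 0.039/0.204 = 0.191176.
Difference = -0.09220.

-0.09220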